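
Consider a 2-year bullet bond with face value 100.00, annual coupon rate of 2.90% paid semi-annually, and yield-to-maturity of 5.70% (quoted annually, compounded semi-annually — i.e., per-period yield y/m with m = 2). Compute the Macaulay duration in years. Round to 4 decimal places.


Coupon per period c = face * coupon_rate / m = 1.450000
Periods per year m = 2; per-period yield y/m = 0.028500
Number of cashflows N = 4
Cashflows (t years, CF_t, discount factor 1/(1+y/m)^(m*t), PV):
  t = 0.5000: CF_t = 1.450000, DF = 0.972290, PV = 1.409820
  t = 1.0000: CF_t = 1.450000, DF = 0.945347, PV = 1.370754
  t = 1.5000: CF_t = 1.450000, DF = 0.919152, PV = 1.332770
  t = 2.0000: CF_t = 101.450000, DF = 0.893682, PV = 90.663998
Price P = sum_t PV_t = 94.777342
Macaulay numerator sum_t t * PV_t:
  t * PV_t at t = 0.5000: 0.704910
  t * PV_t at t = 1.0000: 1.370754
  t * PV_t at t = 1.5000: 1.999155
  t * PV_t at t = 2.0000: 181.327996
Macaulay duration D = (sum_t t * PV_t) / P = 185.402815 / 94.777342 = 1.956193

Answer: Macaulay duration = 1.9562 years


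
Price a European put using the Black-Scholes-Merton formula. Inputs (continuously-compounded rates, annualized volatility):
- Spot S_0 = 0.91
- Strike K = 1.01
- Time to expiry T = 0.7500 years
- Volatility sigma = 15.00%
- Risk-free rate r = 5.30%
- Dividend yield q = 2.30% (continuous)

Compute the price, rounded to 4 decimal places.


Answer: Price = 0.0956

Derivation:
d1 = (ln(S/K) + (r - q + 0.5*sigma^2) * T) / (sigma * sqrt(T)) = -0.56444465
d2 = d1 - sigma * sqrt(T) = -0.69434846
exp(-rT) = 0.96102967; exp(-qT) = 0.98289793
P = K * exp(-rT) * N(-d2) - S_0 * exp(-qT) * N(-d1)
N(-d1) = 0.71377422; N(-d2) = 0.75626815
P = 1.0100 * 0.96102967 * 0.75626815 - 0.9100 * 0.98289793 * 0.71377422 = 0.0956


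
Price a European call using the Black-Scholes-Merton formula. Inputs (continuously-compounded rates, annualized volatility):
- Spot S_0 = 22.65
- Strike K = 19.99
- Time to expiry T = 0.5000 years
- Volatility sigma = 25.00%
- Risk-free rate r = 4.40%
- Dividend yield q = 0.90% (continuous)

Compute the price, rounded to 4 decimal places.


d1 = (ln(S/K) + (r - q + 0.5*sigma^2) * T) / (sigma * sqrt(T)) = 0.89408111
d2 = d1 - sigma * sqrt(T) = 0.71730441
exp(-rT) = 0.97824024; exp(-qT) = 0.99551011
C = S_0 * exp(-qT) * N(d1) - K * exp(-rT) * N(d2)
N(d1) = 0.81436075; N(d2) = 0.76340686
C = 22.6500 * 0.99551011 * 0.81436075 - 19.9900 * 0.97824024 * 0.76340686 = 3.4340

Answer: Price = 3.4340


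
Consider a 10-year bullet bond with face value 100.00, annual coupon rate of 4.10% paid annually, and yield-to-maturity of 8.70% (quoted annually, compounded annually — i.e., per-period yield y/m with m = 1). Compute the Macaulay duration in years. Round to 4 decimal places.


Answer: Macaulay duration = 8.0292 years

Derivation:
Coupon per period c = face * coupon_rate / m = 4.100000
Periods per year m = 1; per-period yield y/m = 0.087000
Number of cashflows N = 10
Cashflows (t years, CF_t, discount factor 1/(1+y/m)^(m*t), PV):
  t = 1.0000: CF_t = 4.100000, DF = 0.919963, PV = 3.771849
  t = 2.0000: CF_t = 4.100000, DF = 0.846332, PV = 3.469962
  t = 3.0000: CF_t = 4.100000, DF = 0.778595, PV = 3.192238
  t = 4.0000: CF_t = 4.100000, DF = 0.716278, PV = 2.936741
  t = 5.0000: CF_t = 4.100000, DF = 0.658950, PV = 2.701694
  t = 6.0000: CF_t = 4.100000, DF = 0.606209, PV = 2.485459
  t = 7.0000: CF_t = 4.100000, DF = 0.557690, PV = 2.286531
  t = 8.0000: CF_t = 4.100000, DF = 0.513055, PV = 2.103524
  t = 9.0000: CF_t = 4.100000, DF = 0.471991, PV = 1.935165
  t = 10.0000: CF_t = 104.100000, DF = 0.434215, PV = 45.201754
Price P = sum_t PV_t = 70.084917
Macaulay numerator sum_t t * PV_t:
  t * PV_t at t = 1.0000: 3.771849
  t * PV_t at t = 2.0000: 6.939925
  t * PV_t at t = 3.0000: 9.576713
  t * PV_t at t = 4.0000: 11.746965
  t * PV_t at t = 5.0000: 13.508469
  t * PV_t at t = 6.0000: 14.912754
  t * PV_t at t = 7.0000: 16.005715
  t * PV_t at t = 8.0000: 16.828193
  t * PV_t at t = 9.0000: 17.416483
  t * PV_t at t = 10.0000: 452.017541
Macaulay duration D = (sum_t t * PV_t) / P = 562.724608 / 70.084917 = 8.029183


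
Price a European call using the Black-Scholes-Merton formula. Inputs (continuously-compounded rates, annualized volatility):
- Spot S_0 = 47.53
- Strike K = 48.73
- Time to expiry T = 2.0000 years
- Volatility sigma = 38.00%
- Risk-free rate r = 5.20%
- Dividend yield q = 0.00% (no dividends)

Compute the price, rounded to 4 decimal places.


d1 = (ln(S/K) + (r - q + 0.5*sigma^2) * T) / (sigma * sqrt(T)) = 0.41582760
d2 = d1 - sigma * sqrt(T) = -0.12157355
exp(-rT) = 0.90122530; exp(-qT) = 1.00000000
C = S_0 * exp(-qT) * N(d1) - K * exp(-rT) * N(d2)
N(d1) = 0.66123192; N(d2) = 0.45161838
C = 47.5300 * 1.00000000 * 0.66123192 - 48.7300 * 0.90122530 * 0.45161838 = 11.5948

Answer: Price = 11.5948


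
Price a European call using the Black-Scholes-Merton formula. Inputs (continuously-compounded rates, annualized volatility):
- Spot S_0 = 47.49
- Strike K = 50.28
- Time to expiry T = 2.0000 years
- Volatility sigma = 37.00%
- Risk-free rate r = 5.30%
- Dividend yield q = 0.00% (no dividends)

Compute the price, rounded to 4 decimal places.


Answer: Price = 10.7419

Derivation:
d1 = (ln(S/K) + (r - q + 0.5*sigma^2) * T) / (sigma * sqrt(T)) = 0.35510478
d2 = d1 - sigma * sqrt(T) = -0.16815424
exp(-rT) = 0.89942465; exp(-qT) = 1.00000000
C = S_0 * exp(-qT) * N(d1) - K * exp(-rT) * N(d2)
N(d1) = 0.63874445; N(d2) = 0.43323097
C = 47.4900 * 1.00000000 * 0.63874445 - 50.2800 * 0.89942465 * 0.43323097 = 10.7419


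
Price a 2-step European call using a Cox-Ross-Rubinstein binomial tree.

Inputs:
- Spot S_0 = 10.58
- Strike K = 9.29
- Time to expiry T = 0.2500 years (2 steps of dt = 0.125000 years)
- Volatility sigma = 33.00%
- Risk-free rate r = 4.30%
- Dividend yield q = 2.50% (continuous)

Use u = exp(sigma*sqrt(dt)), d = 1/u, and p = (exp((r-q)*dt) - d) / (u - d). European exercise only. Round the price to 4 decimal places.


dt = T/N = 0.125000
u = exp(sigma*sqrt(dt)) = 1.123751; d = 1/u = 0.889876
p = (exp((r-q)*dt) - d) / (u - d) = 0.480496
Discount per step: exp(-r*dt) = 0.994639
Stock lattice S(k, i) with i counting down-moves:
  k=0: S(0,0) = 10.5800
  k=1: S(1,0) = 11.8893; S(1,1) = 9.4149
  k=2: S(2,0) = 13.3606; S(2,1) = 10.5800; S(2,2) = 8.3781
Terminal payoffs V(N, i) = max(S_T - K, 0):
  V(2,0) = 4.070608; V(2,1) = 1.290000; V(2,2) = 0.000000
Backward induction: V(k, i) = exp(-r*dt) * [p * V(k+1, i) + (1-p) * V(k+1, i+1)].
  V(1,0) = exp(-r*dt) * [p*4.070608 + (1-p)*1.290000] = 2.611994
  V(1,1) = exp(-r*dt) * [p*1.290000 + (1-p)*0.000000] = 0.616517
  V(0,0) = exp(-r*dt) * [p*2.611994 + (1-p)*0.616517] = 1.566892

Answer: Price = V(0,0) = 1.5669


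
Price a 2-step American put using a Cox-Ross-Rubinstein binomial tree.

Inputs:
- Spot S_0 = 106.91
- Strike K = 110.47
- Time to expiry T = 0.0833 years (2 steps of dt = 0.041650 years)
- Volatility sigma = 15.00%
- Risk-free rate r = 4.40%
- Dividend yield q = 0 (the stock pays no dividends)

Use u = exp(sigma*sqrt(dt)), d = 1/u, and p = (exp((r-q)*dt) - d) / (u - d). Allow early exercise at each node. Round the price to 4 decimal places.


Answer: Price = V(0,0) = 4.1194

Derivation:
dt = T/N = 0.041650
u = exp(sigma*sqrt(dt)) = 1.031086; d = 1/u = 0.969851
p = (exp((r-q)*dt) - d) / (u - d) = 0.522302
Discount per step: exp(-r*dt) = 0.998169
Stock lattice S(k, i) with i counting down-moves:
  k=0: S(0,0) = 106.9100
  k=1: S(1,0) = 110.2334; S(1,1) = 103.6868
  k=2: S(2,0) = 113.6601; S(2,1) = 106.9100; S(2,2) = 100.5608
Terminal payoffs V(N, i) = max(K - S_T, 0):
  V(2,0) = 0.000000; V(2,1) = 3.560000; V(2,2) = 9.909216
Backward induction: V(k, i) = exp(-r*dt) * [p * V(k+1, i) + (1-p) * V(k+1, i+1)]; then take max(V_cont, immediate exercise) for American.
  V(1,0) = exp(-r*dt) * [p*0.000000 + (1-p)*3.560000] = 1.697490; exercise = 0.236609; V(1,0) = max -> 1.697490
  V(1,1) = exp(-r*dt) * [p*3.560000 + (1-p)*9.909216] = 6.580933; exercise = 6.783195; V(1,1) = max -> 6.783195
  V(0,0) = exp(-r*dt) * [p*1.697490 + (1-p)*6.783195] = 4.119363; exercise = 3.560000; V(0,0) = max -> 4.119363


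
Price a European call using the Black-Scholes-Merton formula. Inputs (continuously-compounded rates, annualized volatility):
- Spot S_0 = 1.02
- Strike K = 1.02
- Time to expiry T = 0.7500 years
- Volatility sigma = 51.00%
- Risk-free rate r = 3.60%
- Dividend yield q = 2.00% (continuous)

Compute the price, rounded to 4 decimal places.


Answer: Price = 0.1806

Derivation:
d1 = (ln(S/K) + (r - q + 0.5*sigma^2) * T) / (sigma * sqrt(T)) = 0.24800590
d2 = d1 - sigma * sqrt(T) = -0.19366705
exp(-rT) = 0.97336124; exp(-qT) = 0.98511194
C = S_0 * exp(-qT) * N(d1) - K * exp(-rT) * N(d2)
N(d1) = 0.59793508; N(d2) = 0.42321830
C = 1.0200 * 0.98511194 * 0.59793508 - 1.0200 * 0.97336124 * 0.42321830 = 0.1806


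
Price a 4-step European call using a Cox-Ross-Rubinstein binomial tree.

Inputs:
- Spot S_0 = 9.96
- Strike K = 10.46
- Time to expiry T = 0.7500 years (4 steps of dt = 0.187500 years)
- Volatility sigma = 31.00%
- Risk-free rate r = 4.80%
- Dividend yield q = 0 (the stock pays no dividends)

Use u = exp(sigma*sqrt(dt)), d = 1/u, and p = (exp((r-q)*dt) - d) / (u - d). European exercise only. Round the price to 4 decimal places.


Answer: Price = V(0,0) = 1.0162

Derivation:
dt = T/N = 0.187500
u = exp(sigma*sqrt(dt)) = 1.143660; d = 1/u = 0.874385
p = (exp((r-q)*dt) - d) / (u - d) = 0.500066
Discount per step: exp(-r*dt) = 0.991040
Stock lattice S(k, i) with i counting down-moves:
  k=0: S(0,0) = 9.9600
  k=1: S(1,0) = 11.3909; S(1,1) = 8.7089
  k=2: S(2,0) = 13.0273; S(2,1) = 9.9600; S(2,2) = 7.6149
  k=3: S(3,0) = 14.8988; S(3,1) = 11.3909; S(3,2) = 8.7089; S(3,3) = 6.6584
  k=4: S(4,0) = 17.0391; S(4,1) = 13.0273; S(4,2) = 9.9600; S(4,3) = 7.6149; S(4,4) = 5.8220
Terminal payoffs V(N, i) = max(S_T - K, 0):
  V(4,0) = 6.579136; V(4,1) = 2.567271; V(4,2) = 0.000000; V(4,3) = 0.000000; V(4,4) = 0.000000
Backward induction: V(k, i) = exp(-r*dt) * [p * V(k+1, i) + (1-p) * V(k+1, i+1)].
  V(3,0) = exp(-r*dt) * [p*6.579136 + (1-p)*2.567271] = 4.532491
  V(3,1) = exp(-r*dt) * [p*2.567271 + (1-p)*0.000000] = 1.272302
  V(3,2) = exp(-r*dt) * [p*0.000000 + (1-p)*0.000000] = 0.000000
  V(3,3) = exp(-r*dt) * [p*0.000000 + (1-p)*0.000000] = 0.000000
  V(2,0) = exp(-r*dt) * [p*4.532491 + (1-p)*1.272302] = 2.876605
  V(2,1) = exp(-r*dt) * [p*1.272302 + (1-p)*0.000000] = 0.630534
  V(2,2) = exp(-r*dt) * [p*0.000000 + (1-p)*0.000000] = 0.000000
  V(1,0) = exp(-r*dt) * [p*2.876605 + (1-p)*0.630534] = 1.738005
  V(1,1) = exp(-r*dt) * [p*0.630534 + (1-p)*0.000000] = 0.312484
  V(0,0) = exp(-r*dt) * [p*1.738005 + (1-p)*0.312484] = 1.016151


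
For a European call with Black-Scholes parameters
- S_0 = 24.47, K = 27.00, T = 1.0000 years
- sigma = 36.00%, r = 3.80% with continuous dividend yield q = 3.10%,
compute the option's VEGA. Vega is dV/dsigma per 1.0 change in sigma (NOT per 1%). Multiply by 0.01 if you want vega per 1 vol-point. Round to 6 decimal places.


Answer: Vega = 9.438356

Derivation:
d1 = -0.0738583015; d2 = -0.4338583015
phi(d1) = 0.3978556382; exp(-qT) = 0.9694755731; exp(-rT) = 0.9627129409
Vega = S * exp(-qT) * phi(d1) * sqrt(T) = 24.4700 * 0.9694755731 * 0.3978556382 * 1.0000000000 = 9.438356


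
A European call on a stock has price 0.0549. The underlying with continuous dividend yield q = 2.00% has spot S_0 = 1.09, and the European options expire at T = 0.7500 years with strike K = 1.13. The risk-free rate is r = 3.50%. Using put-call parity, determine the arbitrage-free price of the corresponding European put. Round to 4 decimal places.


Answer: Put price = 0.0819

Derivation:
Put-call parity: C - P = S_0 * exp(-qT) - K * exp(-rT).
S_0 * exp(-qT) = 1.0900 * 0.98511194 = 1.07377201
K * exp(-rT) = 1.1300 * 0.97409154 = 1.10072344
P = C - S*exp(-qT) + K*exp(-rT)
P = 0.0549 - 1.07377201 + 1.10072344 = 0.0819


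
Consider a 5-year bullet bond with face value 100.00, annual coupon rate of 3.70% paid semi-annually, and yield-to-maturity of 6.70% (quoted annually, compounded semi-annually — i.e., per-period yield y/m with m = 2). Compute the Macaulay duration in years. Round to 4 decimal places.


Coupon per period c = face * coupon_rate / m = 1.850000
Periods per year m = 2; per-period yield y/m = 0.033500
Number of cashflows N = 10
Cashflows (t years, CF_t, discount factor 1/(1+y/m)^(m*t), PV):
  t = 0.5000: CF_t = 1.850000, DF = 0.967586, PV = 1.790034
  t = 1.0000: CF_t = 1.850000, DF = 0.936222, PV = 1.732011
  t = 1.5000: CF_t = 1.850000, DF = 0.905876, PV = 1.675870
  t = 2.0000: CF_t = 1.850000, DF = 0.876512, PV = 1.621548
  t = 2.5000: CF_t = 1.850000, DF = 0.848101, PV = 1.568987
  t = 3.0000: CF_t = 1.850000, DF = 0.820611, PV = 1.518130
  t = 3.5000: CF_t = 1.850000, DF = 0.794011, PV = 1.468921
  t = 4.0000: CF_t = 1.850000, DF = 0.768274, PV = 1.421307
  t = 4.5000: CF_t = 1.850000, DF = 0.743371, PV = 1.375237
  t = 5.0000: CF_t = 101.850000, DF = 0.719275, PV = 73.258197
Price P = sum_t PV_t = 87.430241
Macaulay numerator sum_t t * PV_t:
  t * PV_t at t = 0.5000: 0.895017
  t * PV_t at t = 1.0000: 1.732011
  t * PV_t at t = 1.5000: 2.513805
  t * PV_t at t = 2.0000: 3.243096
  t * PV_t at t = 2.5000: 3.922467
  t * PV_t at t = 3.0000: 4.554389
  t * PV_t at t = 3.5000: 5.141223
  t * PV_t at t = 4.0000: 5.685228
  t * PV_t at t = 4.5000: 6.188564
  t * PV_t at t = 5.0000: 366.290983
Macaulay duration D = (sum_t t * PV_t) / P = 400.166783 / 87.430241 = 4.576984

Answer: Macaulay duration = 4.5770 years


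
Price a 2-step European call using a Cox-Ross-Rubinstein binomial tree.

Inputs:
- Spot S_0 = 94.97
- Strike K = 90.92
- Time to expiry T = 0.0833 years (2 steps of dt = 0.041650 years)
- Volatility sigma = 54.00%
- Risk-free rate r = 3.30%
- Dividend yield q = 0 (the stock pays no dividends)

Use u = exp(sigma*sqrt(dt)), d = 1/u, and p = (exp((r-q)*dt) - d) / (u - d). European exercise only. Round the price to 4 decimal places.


Answer: Price = V(0,0) = 8.2931

Derivation:
dt = T/N = 0.041650
u = exp(sigma*sqrt(dt)) = 1.116507; d = 1/u = 0.895651
p = (exp((r-q)*dt) - d) / (u - d) = 0.478704
Discount per step: exp(-r*dt) = 0.998626
Stock lattice S(k, i) with i counting down-moves:
  k=0: S(0,0) = 94.9700
  k=1: S(1,0) = 106.0347; S(1,1) = 85.0599
  k=2: S(2,0) = 118.3884; S(2,1) = 94.9700; S(2,2) = 76.1840
Terminal payoffs V(N, i) = max(S_T - K, 0):
  V(2,0) = 27.468434; V(2,1) = 4.050000; V(2,2) = 0.000000
Backward induction: V(k, i) = exp(-r*dt) * [p * V(k+1, i) + (1-p) * V(k+1, i+1)].
  V(1,0) = exp(-r*dt) * [p*27.468434 + (1-p)*4.050000] = 15.239541
  V(1,1) = exp(-r*dt) * [p*4.050000 + (1-p)*0.000000] = 1.936089
  V(0,0) = exp(-r*dt) * [p*15.239541 + (1-p)*1.936089] = 8.293101


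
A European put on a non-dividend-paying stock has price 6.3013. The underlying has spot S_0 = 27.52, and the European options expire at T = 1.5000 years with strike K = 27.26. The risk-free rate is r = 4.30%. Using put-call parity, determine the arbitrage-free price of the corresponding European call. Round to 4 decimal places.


Put-call parity: C - P = S_0 * exp(-qT) - K * exp(-rT).
S_0 * exp(-qT) = 27.5200 * 1.00000000 = 27.52000000
K * exp(-rT) = 27.2600 * 0.93753611 = 25.55723447
C = P + S*exp(-qT) - K*exp(-rT)
C = 6.3013 + 27.52000000 - 25.55723447 = 8.2641

Answer: Call price = 8.2641


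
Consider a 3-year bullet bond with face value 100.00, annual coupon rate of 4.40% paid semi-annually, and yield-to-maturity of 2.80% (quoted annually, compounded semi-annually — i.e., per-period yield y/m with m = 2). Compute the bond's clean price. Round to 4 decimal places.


Answer: Price = 104.5733

Derivation:
Coupon per period c = face * coupon_rate / m = 2.200000
Periods per year m = 2; per-period yield y/m = 0.014000
Number of cashflows N = 6
Cashflows (t years, CF_t, discount factor 1/(1+y/m)^(m*t), PV):
  t = 0.5000: CF_t = 2.200000, DF = 0.986193, PV = 2.169625
  t = 1.0000: CF_t = 2.200000, DF = 0.972577, PV = 2.139670
  t = 1.5000: CF_t = 2.200000, DF = 0.959149, PV = 2.110128
  t = 2.0000: CF_t = 2.200000, DF = 0.945906, PV = 2.080994
  t = 2.5000: CF_t = 2.200000, DF = 0.932847, PV = 2.052262
  t = 3.0000: CF_t = 102.200000, DF = 0.919967, PV = 94.020632
Price P = sum_t PV_t = 104.573312


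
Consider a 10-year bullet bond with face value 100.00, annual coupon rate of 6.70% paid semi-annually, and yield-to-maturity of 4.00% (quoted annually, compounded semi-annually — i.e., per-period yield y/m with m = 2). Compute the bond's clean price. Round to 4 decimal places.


Answer: Price = 122.0744

Derivation:
Coupon per period c = face * coupon_rate / m = 3.350000
Periods per year m = 2; per-period yield y/m = 0.020000
Number of cashflows N = 20
Cashflows (t years, CF_t, discount factor 1/(1+y/m)^(m*t), PV):
  t = 0.5000: CF_t = 3.350000, DF = 0.980392, PV = 3.284314
  t = 1.0000: CF_t = 3.350000, DF = 0.961169, PV = 3.219915
  t = 1.5000: CF_t = 3.350000, DF = 0.942322, PV = 3.156780
  t = 2.0000: CF_t = 3.350000, DF = 0.923845, PV = 3.094882
  t = 2.5000: CF_t = 3.350000, DF = 0.905731, PV = 3.034198
  t = 3.0000: CF_t = 3.350000, DF = 0.887971, PV = 2.974704
  t = 3.5000: CF_t = 3.350000, DF = 0.870560, PV = 2.916377
  t = 4.0000: CF_t = 3.350000, DF = 0.853490, PV = 2.859193
  t = 4.5000: CF_t = 3.350000, DF = 0.836755, PV = 2.803130
  t = 5.0000: CF_t = 3.350000, DF = 0.820348, PV = 2.748167
  t = 5.5000: CF_t = 3.350000, DF = 0.804263, PV = 2.694281
  t = 6.0000: CF_t = 3.350000, DF = 0.788493, PV = 2.641452
  t = 6.5000: CF_t = 3.350000, DF = 0.773033, PV = 2.589659
  t = 7.0000: CF_t = 3.350000, DF = 0.757875, PV = 2.538881
  t = 7.5000: CF_t = 3.350000, DF = 0.743015, PV = 2.489099
  t = 8.0000: CF_t = 3.350000, DF = 0.728446, PV = 2.440293
  t = 8.5000: CF_t = 3.350000, DF = 0.714163, PV = 2.392445
  t = 9.0000: CF_t = 3.350000, DF = 0.700159, PV = 2.345534
  t = 9.5000: CF_t = 3.350000, DF = 0.686431, PV = 2.299543
  t = 10.0000: CF_t = 103.350000, DF = 0.672971, PV = 69.551587
Price P = sum_t PV_t = 122.074435


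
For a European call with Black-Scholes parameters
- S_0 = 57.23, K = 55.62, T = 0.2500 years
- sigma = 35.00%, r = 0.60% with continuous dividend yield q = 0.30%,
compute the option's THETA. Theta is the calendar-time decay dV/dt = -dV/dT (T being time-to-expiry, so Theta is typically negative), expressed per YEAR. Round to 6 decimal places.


d1 = 0.2548450721; d2 = 0.0798450721
phi(d1) = 0.3861955087; exp(-qT) = 0.9992502812; exp(-rT) = 0.9985011244
Theta = -S*exp(-qT)*phi(d1)*sigma/(2*sqrt(T)) - r*K*exp(-rT)*N(d2) + q*S*exp(-qT)*N(d1)
N(d1) = 0.6005786191; N(d2) = 0.5318197618; sqrt(T) = 0.5000000000
Term 1 = -57.2300 * 0.9992502812 * 0.3861955087 * 0.3500 / (2 * 0.5000000000) = -7.7298895454
Term 2 = -0.0060 * 55.6200 * 0.9985011244 * 0.5318197618 = -0.1772128721
Term 3 = 0.0030 * 57.2300 * 0.9992502812 * 0.6005786191 = 0.1030360371
Theta = -7.7298895454 + (-0.1772128721) + (0.1030360371) = -7.804066

Answer: Theta = -7.804066


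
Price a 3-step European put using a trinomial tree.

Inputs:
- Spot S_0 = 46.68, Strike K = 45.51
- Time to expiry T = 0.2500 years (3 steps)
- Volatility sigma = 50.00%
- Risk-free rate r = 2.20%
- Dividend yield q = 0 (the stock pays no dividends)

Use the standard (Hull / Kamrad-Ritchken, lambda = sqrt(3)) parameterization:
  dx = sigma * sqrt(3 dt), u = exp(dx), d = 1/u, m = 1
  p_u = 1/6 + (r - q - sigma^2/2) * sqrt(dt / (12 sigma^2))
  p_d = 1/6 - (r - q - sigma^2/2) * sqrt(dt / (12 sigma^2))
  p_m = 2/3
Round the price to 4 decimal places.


dt = T/N = 0.083333; dx = sigma*sqrt(3*dt) = 0.250000
u = exp(dx) = 1.284025; d = 1/u = 0.778801
p_u = 0.149500, p_m = 0.666667, p_d = 0.183833
Discount per step: exp(-r*dt) = 0.998168
Stock lattice S(k, j) with j the centered position index:
  k=0: S(0,+0) = 46.6800
  k=1: S(1,-1) = 36.3544; S(1,+0) = 46.6800; S(1,+1) = 59.9383
  k=2: S(2,-2) = 28.3129; S(2,-1) = 36.3544; S(2,+0) = 46.6800; S(2,+1) = 59.9383; S(2,+2) = 76.9623
  k=3: S(3,-3) = 22.0501; S(3,-2) = 28.3129; S(3,-1) = 36.3544; S(3,+0) = 46.6800; S(3,+1) = 59.9383; S(3,+2) = 76.9623; S(3,+3) = 98.8216
Terminal payoffs V(N, j) = max(K - S_T, 0):
  V(3,-3) = 23.459929; V(3,-2) = 17.197149; V(3,-1) = 9.155579; V(3,+0) = 0.000000; V(3,+1) = 0.000000; V(3,+2) = 0.000000; V(3,+3) = 0.000000
Backward induction: V(k, j) = exp(-r*dt) * [p_u * V(k+1, j+1) + p_m * V(k+1, j) + p_d * V(k+1, j-1)]
  V(2,-2) = exp(-r*dt) * [p_u*9.155579 + p_m*17.197149 + p_d*23.459929] = 17.114836
  V(2,-1) = exp(-r*dt) * [p_u*0.000000 + p_m*9.155579 + p_d*17.197149] = 9.248158
  V(2,+0) = exp(-r*dt) * [p_u*0.000000 + p_m*0.000000 + p_d*9.155579] = 1.680018
  V(2,+1) = exp(-r*dt) * [p_u*0.000000 + p_m*0.000000 + p_d*0.000000] = 0.000000
  V(2,+2) = exp(-r*dt) * [p_u*0.000000 + p_m*0.000000 + p_d*0.000000] = 0.000000
  V(1,-1) = exp(-r*dt) * [p_u*1.680018 + p_m*9.248158 + p_d*17.114836] = 9.545363
  V(1,+0) = exp(-r*dt) * [p_u*0.000000 + p_m*1.680018 + p_d*9.248158] = 2.814966
  V(1,+1) = exp(-r*dt) * [p_u*0.000000 + p_m*0.000000 + p_d*1.680018] = 0.308278
  V(0,+0) = exp(-r*dt) * [p_u*0.308278 + p_m*2.814966 + p_d*9.545363] = 3.670752

Answer: Price = V(0,0) = 3.6708


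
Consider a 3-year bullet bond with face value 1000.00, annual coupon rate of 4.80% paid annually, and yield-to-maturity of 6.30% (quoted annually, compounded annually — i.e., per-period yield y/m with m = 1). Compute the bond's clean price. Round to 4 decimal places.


Answer: Price = 960.1263

Derivation:
Coupon per period c = face * coupon_rate / m = 48.000000
Periods per year m = 1; per-period yield y/m = 0.063000
Number of cashflows N = 3
Cashflows (t years, CF_t, discount factor 1/(1+y/m)^(m*t), PV):
  t = 1.0000: CF_t = 48.000000, DF = 0.940734, PV = 45.155221
  t = 2.0000: CF_t = 48.000000, DF = 0.884980, PV = 42.479041
  t = 3.0000: CF_t = 1048.000000, DF = 0.832531, PV = 872.492071
Price P = sum_t PV_t = 960.126334


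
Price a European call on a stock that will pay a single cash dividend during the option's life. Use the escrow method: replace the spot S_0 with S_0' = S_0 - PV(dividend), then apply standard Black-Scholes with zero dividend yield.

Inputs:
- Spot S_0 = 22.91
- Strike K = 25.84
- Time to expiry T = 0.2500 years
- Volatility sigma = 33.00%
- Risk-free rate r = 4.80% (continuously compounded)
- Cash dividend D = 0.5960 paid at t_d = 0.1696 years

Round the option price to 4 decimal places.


Answer: Price = 0.4601

Derivation:
PV(D) = D * exp(-r * t_d) = 0.5960 * 0.99189225 = 0.59116778
S_0' = S_0 - PV(D) = 22.9100 - 0.59116778 = 22.31883222
d1 = (ln(S_0'/K) + (r + sigma^2/2)*T) / (sigma*sqrt(T)) = -0.73260826
d2 = d1 - sigma*sqrt(T) = -0.89760826
exp(-rT) = 0.98807171
N(d1) = 0.23189870; N(d2) = 0.18469722
C = S_0' * N(d1) - K * exp(-rT) * N(d2) = 22.31883222 * 0.23189870 - 25.8400 * 0.98807171 * 0.18469722 = 0.4601


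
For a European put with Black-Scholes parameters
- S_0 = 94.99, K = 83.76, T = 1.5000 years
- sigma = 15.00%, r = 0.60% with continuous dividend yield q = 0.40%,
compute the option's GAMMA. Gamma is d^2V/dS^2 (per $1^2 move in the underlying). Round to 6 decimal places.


Answer: Gamma = 0.016593

Derivation:
d1 = 0.7930416625; d2 = 0.6093299318
phi(d1) = 0.2913016146; exp(-qT) = 0.9940179641; exp(-rT) = 0.9910403788
Gamma = exp(-qT) * phi(d1) / (S * sigma * sqrt(T)) = 0.9940179641 * 0.2913016146 / (94.9900 * 0.1500 * 1.2247448714) = 0.016593


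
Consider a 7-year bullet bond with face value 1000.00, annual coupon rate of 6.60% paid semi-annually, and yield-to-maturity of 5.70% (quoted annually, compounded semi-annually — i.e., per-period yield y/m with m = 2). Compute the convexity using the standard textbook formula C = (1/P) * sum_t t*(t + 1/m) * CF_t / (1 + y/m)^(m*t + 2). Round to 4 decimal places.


Answer: Convexity = 38.0150

Derivation:
Coupon per period c = face * coupon_rate / m = 33.000000
Periods per year m = 2; per-period yield y/m = 0.028500
Number of cashflows N = 14
Cashflows (t years, CF_t, discount factor 1/(1+y/m)^(m*t), PV):
  t = 0.5000: CF_t = 33.000000, DF = 0.972290, PV = 32.085561
  t = 1.0000: CF_t = 33.000000, DF = 0.945347, PV = 31.196462
  t = 1.5000: CF_t = 33.000000, DF = 0.919152, PV = 30.332000
  t = 2.0000: CF_t = 33.000000, DF = 0.893682, PV = 29.491493
  t = 2.5000: CF_t = 33.000000, DF = 0.868917, PV = 28.674276
  t = 3.0000: CF_t = 33.000000, DF = 0.844840, PV = 27.879704
  t = 3.5000: CF_t = 33.000000, DF = 0.821429, PV = 27.107151
  t = 4.0000: CF_t = 33.000000, DF = 0.798667, PV = 26.356004
  t = 4.5000: CF_t = 33.000000, DF = 0.776536, PV = 25.625673
  t = 5.0000: CF_t = 33.000000, DF = 0.755018, PV = 24.915579
  t = 5.5000: CF_t = 33.000000, DF = 0.734096, PV = 24.225162
  t = 6.0000: CF_t = 33.000000, DF = 0.713754, PV = 23.553876
  t = 6.5000: CF_t = 33.000000, DF = 0.693976, PV = 22.901192
  t = 7.0000: CF_t = 1033.000000, DF = 0.674745, PV = 697.011875
Price P = sum_t PV_t = 1051.356008
Convexity numerator sum_t t*(t + 1/m) * CF_t / (1+y/m)^(m*t + 2):
  t = 0.5000: term = 15.166000
  t = 1.0000: term = 44.237239
  t = 1.5000: term = 86.022828
  t = 2.0000: term = 139.398522
  t = 2.5000: term = 203.303629
  t = 3.0000: term = 276.738046
  t = 3.5000: term = 358.759418
  t = 4.0000: term = 448.480417
  t = 4.5000: term = 545.066137
  t = 5.0000: term = 647.731595
  t = 5.5000: term = 755.739342
  t = 6.0000: term = 868.397176
  t = 6.5000: term = 985.055944
  t = 7.0000: term = 34593.212004
Convexity = (1/P) * sum = 39967.308298 / 1051.356008 = 38.015009


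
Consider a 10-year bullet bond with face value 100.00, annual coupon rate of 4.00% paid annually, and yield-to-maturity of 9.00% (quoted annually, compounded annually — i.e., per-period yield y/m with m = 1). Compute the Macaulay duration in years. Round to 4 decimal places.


Coupon per period c = face * coupon_rate / m = 4.000000
Periods per year m = 1; per-period yield y/m = 0.090000
Number of cashflows N = 10
Cashflows (t years, CF_t, discount factor 1/(1+y/m)^(m*t), PV):
  t = 1.0000: CF_t = 4.000000, DF = 0.917431, PV = 3.669725
  t = 2.0000: CF_t = 4.000000, DF = 0.841680, PV = 3.366720
  t = 3.0000: CF_t = 4.000000, DF = 0.772183, PV = 3.088734
  t = 4.0000: CF_t = 4.000000, DF = 0.708425, PV = 2.833701
  t = 5.0000: CF_t = 4.000000, DF = 0.649931, PV = 2.599726
  t = 6.0000: CF_t = 4.000000, DF = 0.596267, PV = 2.385069
  t = 7.0000: CF_t = 4.000000, DF = 0.547034, PV = 2.188137
  t = 8.0000: CF_t = 4.000000, DF = 0.501866, PV = 2.007465
  t = 9.0000: CF_t = 4.000000, DF = 0.460428, PV = 1.841711
  t = 10.0000: CF_t = 104.000000, DF = 0.422411, PV = 43.930724
Price P = sum_t PV_t = 67.911711
Macaulay numerator sum_t t * PV_t:
  t * PV_t at t = 1.0000: 3.669725
  t * PV_t at t = 2.0000: 6.733440
  t * PV_t at t = 3.0000: 9.266202
  t * PV_t at t = 4.0000: 11.334803
  t * PV_t at t = 5.0000: 12.998628
  t * PV_t at t = 6.0000: 14.310416
  t * PV_t at t = 7.0000: 15.316959
  t * PV_t at t = 8.0000: 16.059721
  t * PV_t at t = 9.0000: 16.575400
  t * PV_t at t = 10.0000: 439.307239
Macaulay duration D = (sum_t t * PV_t) / P = 545.572532 / 67.911711 = 8.033556

Answer: Macaulay duration = 8.0336 years


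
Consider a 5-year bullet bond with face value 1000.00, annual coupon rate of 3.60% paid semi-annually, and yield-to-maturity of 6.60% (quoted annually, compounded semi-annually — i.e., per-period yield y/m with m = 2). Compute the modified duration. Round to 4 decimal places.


Answer: Modified duration = 4.4410

Derivation:
Coupon per period c = face * coupon_rate / m = 18.000000
Periods per year m = 2; per-period yield y/m = 0.033000
Number of cashflows N = 10
Cashflows (t years, CF_t, discount factor 1/(1+y/m)^(m*t), PV):
  t = 0.5000: CF_t = 18.000000, DF = 0.968054, PV = 17.424976
  t = 1.0000: CF_t = 18.000000, DF = 0.937129, PV = 16.868321
  t = 1.5000: CF_t = 18.000000, DF = 0.907192, PV = 16.329449
  t = 2.0000: CF_t = 18.000000, DF = 0.878211, PV = 15.807792
  t = 2.5000: CF_t = 18.000000, DF = 0.850156, PV = 15.302800
  t = 3.0000: CF_t = 18.000000, DF = 0.822997, PV = 14.813940
  t = 3.5000: CF_t = 18.000000, DF = 0.796705, PV = 14.340697
  t = 4.0000: CF_t = 18.000000, DF = 0.771254, PV = 13.882572
  t = 4.5000: CF_t = 18.000000, DF = 0.746616, PV = 13.439082
  t = 5.0000: CF_t = 1018.000000, DF = 0.722764, PV = 735.774213
Price P = sum_t PV_t = 873.983842
First compute Macaulay numerator sum_t t * PV_t:
  t * PV_t at t = 0.5000: 8.712488
  t * PV_t at t = 1.0000: 16.868321
  t * PV_t at t = 1.5000: 24.494174
  t * PV_t at t = 2.0000: 31.615584
  t * PV_t at t = 2.5000: 38.257000
  t * PV_t at t = 3.0000: 44.441819
  t * PV_t at t = 3.5000: 50.192439
  t * PV_t at t = 4.0000: 55.530288
  t * PV_t at t = 4.5000: 60.475870
  t * PV_t at t = 5.0000: 3678.871065
Macaulay duration D = 4009.459048 / 873.983842 = 4.587567
Modified duration = D / (1 + y/m) = 4.587567 / (1 + 0.033000) = 4.441013


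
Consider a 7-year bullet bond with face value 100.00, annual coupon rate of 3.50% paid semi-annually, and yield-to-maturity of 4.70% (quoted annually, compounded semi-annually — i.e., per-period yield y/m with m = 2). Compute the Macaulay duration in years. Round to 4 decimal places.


Answer: Macaulay duration = 6.2349 years

Derivation:
Coupon per period c = face * coupon_rate / m = 1.750000
Periods per year m = 2; per-period yield y/m = 0.023500
Number of cashflows N = 14
Cashflows (t years, CF_t, discount factor 1/(1+y/m)^(m*t), PV):
  t = 0.5000: CF_t = 1.750000, DF = 0.977040, PV = 1.709819
  t = 1.0000: CF_t = 1.750000, DF = 0.954606, PV = 1.670561
  t = 1.5000: CF_t = 1.750000, DF = 0.932688, PV = 1.632204
  t = 2.0000: CF_t = 1.750000, DF = 0.911273, PV = 1.594728
  t = 2.5000: CF_t = 1.750000, DF = 0.890350, PV = 1.558113
  t = 3.0000: CF_t = 1.750000, DF = 0.869907, PV = 1.522338
  t = 3.5000: CF_t = 1.750000, DF = 0.849934, PV = 1.487384
  t = 4.0000: CF_t = 1.750000, DF = 0.830419, PV = 1.453233
  t = 4.5000: CF_t = 1.750000, DF = 0.811352, PV = 1.419866
  t = 5.0000: CF_t = 1.750000, DF = 0.792723, PV = 1.387265
  t = 5.5000: CF_t = 1.750000, DF = 0.774522, PV = 1.355413
  t = 6.0000: CF_t = 1.750000, DF = 0.756739, PV = 1.324292
  t = 6.5000: CF_t = 1.750000, DF = 0.739363, PV = 1.293886
  t = 7.0000: CF_t = 101.750000, DF = 0.722387, PV = 73.502915
Price P = sum_t PV_t = 92.912018
Macaulay numerator sum_t t * PV_t:
  t * PV_t at t = 0.5000: 0.854910
  t * PV_t at t = 1.0000: 1.670561
  t * PV_t at t = 1.5000: 2.448306
  t * PV_t at t = 2.0000: 3.189456
  t * PV_t at t = 2.5000: 3.895281
  t * PV_t at t = 3.0000: 4.567013
  t * PV_t at t = 3.5000: 5.205844
  t * PV_t at t = 4.0000: 5.812932
  t * PV_t at t = 4.5000: 6.389398
  t * PV_t at t = 5.0000: 6.936327
  t * PV_t at t = 5.5000: 7.454773
  t * PV_t at t = 6.0000: 7.945754
  t * PV_t at t = 6.5000: 8.410259
  t * PV_t at t = 7.0000: 514.520402
Macaulay duration D = (sum_t t * PV_t) / P = 579.301218 / 92.912018 = 6.234944


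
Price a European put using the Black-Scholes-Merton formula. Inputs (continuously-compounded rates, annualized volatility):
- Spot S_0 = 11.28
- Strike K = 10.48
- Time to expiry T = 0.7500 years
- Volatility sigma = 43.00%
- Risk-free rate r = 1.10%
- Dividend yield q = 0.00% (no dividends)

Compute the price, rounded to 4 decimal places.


d1 = (ln(S/K) + (r - q + 0.5*sigma^2) * T) / (sigma * sqrt(T)) = 0.40589085
d2 = d1 - sigma * sqrt(T) = 0.03349992
exp(-rT) = 0.99178394; exp(-qT) = 1.00000000
P = K * exp(-rT) * N(-d2) - S_0 * exp(-qT) * N(-d1)
N(-d1) = 0.34241140; N(-d2) = 0.48663796
P = 10.4800 * 0.99178394 * 0.48663796 - 11.2800 * 1.00000000 * 0.34241140 = 1.1957

Answer: Price = 1.1957


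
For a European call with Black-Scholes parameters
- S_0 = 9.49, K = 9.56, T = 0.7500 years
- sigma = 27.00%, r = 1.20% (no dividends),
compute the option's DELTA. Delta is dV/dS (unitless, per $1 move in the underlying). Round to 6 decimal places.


d1 = 0.1239737200; d2 = -0.1098531390
phi(d1) = 0.3958882618; exp(-qT) = 1.0000000000; exp(-rT) = 0.9910403788
N(d1) = 0.5493319586
Delta = exp(-qT) * N(d1) = 1.0000000000 * 0.5493319586 = 0.549332

Answer: Delta = 0.549332


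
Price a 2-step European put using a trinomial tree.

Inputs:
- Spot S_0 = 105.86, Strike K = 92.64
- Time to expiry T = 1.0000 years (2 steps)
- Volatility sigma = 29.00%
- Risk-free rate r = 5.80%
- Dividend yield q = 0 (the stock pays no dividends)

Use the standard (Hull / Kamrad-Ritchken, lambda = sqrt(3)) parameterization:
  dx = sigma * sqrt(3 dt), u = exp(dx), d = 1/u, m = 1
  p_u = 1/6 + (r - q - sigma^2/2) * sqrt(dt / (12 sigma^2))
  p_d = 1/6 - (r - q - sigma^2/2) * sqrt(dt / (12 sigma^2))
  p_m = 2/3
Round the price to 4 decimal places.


dt = T/N = 0.500000; dx = sigma*sqrt(3*dt) = 0.355176
u = exp(dx) = 1.426432; d = 1/u = 0.701050
p_u = 0.177893, p_m = 0.666667, p_d = 0.155440
Discount per step: exp(-r*dt) = 0.971416
Stock lattice S(k, j) with j the centered position index:
  k=0: S(0,+0) = 105.8600
  k=1: S(1,-1) = 74.2132; S(1,+0) = 105.8600; S(1,+1) = 151.0021
  k=2: S(2,-2) = 52.0271; S(2,-1) = 74.2132; S(2,+0) = 105.8600; S(2,+1) = 151.0021; S(2,+2) = 215.3941
Terminal payoffs V(N, j) = max(K - S_T, 0):
  V(2,-2) = 40.612863; V(2,-1) = 18.426843; V(2,+0) = 0.000000; V(2,+1) = 0.000000; V(2,+2) = 0.000000
Backward induction: V(k, j) = exp(-r*dt) * [p_u * V(k+1, j+1) + p_m * V(k+1, j) + p_d * V(k+1, j-1)]
  V(1,-1) = exp(-r*dt) * [p_u*0.000000 + p_m*18.426843 + p_d*40.612863] = 18.065839
  V(1,+0) = exp(-r*dt) * [p_u*0.000000 + p_m*0.000000 + p_d*18.426843] = 2.782395
  V(1,+1) = exp(-r*dt) * [p_u*0.000000 + p_m*0.000000 + p_d*0.000000] = 0.000000
  V(0,+0) = exp(-r*dt) * [p_u*0.000000 + p_m*2.782395 + p_d*18.065839] = 4.529794

Answer: Price = V(0,0) = 4.5298


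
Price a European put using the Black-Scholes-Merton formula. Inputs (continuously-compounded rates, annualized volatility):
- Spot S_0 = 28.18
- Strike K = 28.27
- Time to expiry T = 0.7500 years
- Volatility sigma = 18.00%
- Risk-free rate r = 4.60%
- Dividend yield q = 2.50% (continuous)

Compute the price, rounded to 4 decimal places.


d1 = (ln(S/K) + (r - q + 0.5*sigma^2) * T) / (sigma * sqrt(T)) = 0.15852329
d2 = d1 - sigma * sqrt(T) = 0.00263871
exp(-rT) = 0.96608834; exp(-qT) = 0.98142469
P = K * exp(-rT) * N(-d2) - S_0 * exp(-qT) * N(-d1)
N(-d1) = 0.43702224; N(-d2) = 0.49894731
P = 28.2700 * 0.96608834 * 0.49894731 - 28.1800 * 0.98142469 * 0.43702224 = 1.5404

Answer: Price = 1.5404


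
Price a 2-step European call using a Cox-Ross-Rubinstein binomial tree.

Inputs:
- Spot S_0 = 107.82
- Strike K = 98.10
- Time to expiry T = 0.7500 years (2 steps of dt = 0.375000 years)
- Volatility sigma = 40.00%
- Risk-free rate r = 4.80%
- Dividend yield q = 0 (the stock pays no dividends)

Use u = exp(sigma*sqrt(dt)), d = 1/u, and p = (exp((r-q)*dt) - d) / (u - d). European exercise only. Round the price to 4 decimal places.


Answer: Price = V(0,0) = 21.6824

Derivation:
dt = T/N = 0.375000
u = exp(sigma*sqrt(dt)) = 1.277556; d = 1/u = 0.782744
p = (exp((r-q)*dt) - d) / (u - d) = 0.475774
Discount per step: exp(-r*dt) = 0.982161
Stock lattice S(k, i) with i counting down-moves:
  k=0: S(0,0) = 107.8200
  k=1: S(1,0) = 137.7461; S(1,1) = 84.3955
  k=2: S(2,0) = 175.9784; S(2,1) = 107.8200; S(2,2) = 66.0601
Terminal payoffs V(N, i) = max(S_T - K, 0):
  V(2,0) = 77.878375; V(2,1) = 9.720000; V(2,2) = 0.000000
Backward induction: V(k, i) = exp(-r*dt) * [p * V(k+1, i) + (1-p) * V(k+1, i+1)].
  V(1,0) = exp(-r*dt) * [p*77.878375 + (1-p)*9.720000] = 41.396104
  V(1,1) = exp(-r*dt) * [p*9.720000 + (1-p)*0.000000] = 4.542026
  V(0,0) = exp(-r*dt) * [p*41.396104 + (1-p)*4.542026] = 21.682420


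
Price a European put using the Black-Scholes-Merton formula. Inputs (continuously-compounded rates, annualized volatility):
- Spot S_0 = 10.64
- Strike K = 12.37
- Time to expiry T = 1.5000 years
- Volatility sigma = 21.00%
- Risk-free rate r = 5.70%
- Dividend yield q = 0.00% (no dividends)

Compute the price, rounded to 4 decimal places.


d1 = (ln(S/K) + (r - q + 0.5*sigma^2) * T) / (sigma * sqrt(T)) = -0.12472453
d2 = d1 - sigma * sqrt(T) = -0.38192095
exp(-rT) = 0.91805314; exp(-qT) = 1.00000000
P = K * exp(-rT) * N(-d2) - S_0 * exp(-qT) * N(-d1)
N(-d1) = 0.54962918; N(-d2) = 0.64874000
P = 12.3700 * 0.91805314 * 0.64874000 - 10.6400 * 1.00000000 * 0.54962918 = 1.5192

Answer: Price = 1.5192


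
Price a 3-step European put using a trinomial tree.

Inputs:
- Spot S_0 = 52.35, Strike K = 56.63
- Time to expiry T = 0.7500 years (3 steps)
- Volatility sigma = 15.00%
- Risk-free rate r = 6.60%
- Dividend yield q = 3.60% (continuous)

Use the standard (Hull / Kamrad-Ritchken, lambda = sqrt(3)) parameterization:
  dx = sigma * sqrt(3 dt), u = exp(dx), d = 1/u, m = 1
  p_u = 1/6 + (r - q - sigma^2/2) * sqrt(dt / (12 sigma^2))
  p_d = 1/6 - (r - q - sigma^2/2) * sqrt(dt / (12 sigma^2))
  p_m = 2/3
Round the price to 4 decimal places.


dt = T/N = 0.250000; dx = sigma*sqrt(3*dt) = 0.129904
u = exp(dx) = 1.138719; d = 1/u = 0.878180
p_u = 0.184709, p_m = 0.666667, p_d = 0.148624
Discount per step: exp(-r*dt) = 0.983635
Stock lattice S(k, j) with j the centered position index:
  k=0: S(0,+0) = 52.3500
  k=1: S(1,-1) = 45.9727; S(1,+0) = 52.3500; S(1,+1) = 59.6119
  k=2: S(2,-2) = 40.3723; S(2,-1) = 45.9727; S(2,+0) = 52.3500; S(2,+1) = 59.6119; S(2,+2) = 67.8812
  k=3: S(3,-3) = 35.4542; S(3,-2) = 40.3723; S(3,-1) = 45.9727; S(3,+0) = 52.3500; S(3,+1) = 59.6119; S(3,+2) = 67.8812; S(3,+3) = 77.2976
Terminal payoffs V(N, j) = max(K - S_T, 0):
  V(3,-3) = 21.175843; V(3,-2) = 16.257683; V(3,-1) = 10.657282; V(3,+0) = 4.280000; V(3,+1) = 0.000000; V(3,+2) = 0.000000; V(3,+3) = 0.000000
Backward induction: V(k, j) = exp(-r*dt) * [p_u * V(k+1, j+1) + p_m * V(k+1, j) + p_d * V(k+1, j-1)]
  V(2,-2) = exp(-r*dt) * [p_u*10.657282 + p_m*16.257683 + p_d*21.175843] = 15.693114
  V(2,-1) = exp(-r*dt) * [p_u*4.280000 + p_m*10.657282 + p_d*16.257683] = 10.142951
  V(2,+0) = exp(-r*dt) * [p_u*0.000000 + p_m*4.280000 + p_d*10.657282] = 4.364652
  V(2,+1) = exp(-r*dt) * [p_u*0.000000 + p_m*0.000000 + p_d*4.280000] = 0.625703
  V(2,+2) = exp(-r*dt) * [p_u*0.000000 + p_m*0.000000 + p_d*0.000000] = 0.000000
  V(1,-1) = exp(-r*dt) * [p_u*4.364652 + p_m*10.142951 + p_d*15.693114] = 9.738520
  V(1,+0) = exp(-r*dt) * [p_u*0.625703 + p_m*4.364652 + p_d*10.142951] = 4.458654
  V(1,+1) = exp(-r*dt) * [p_u*0.000000 + p_m*0.625703 + p_d*4.364652] = 1.048388
  V(0,+0) = exp(-r*dt) * [p_u*1.048388 + p_m*4.458654 + p_d*9.738520] = 4.537967

Answer: Price = V(0,0) = 4.5380


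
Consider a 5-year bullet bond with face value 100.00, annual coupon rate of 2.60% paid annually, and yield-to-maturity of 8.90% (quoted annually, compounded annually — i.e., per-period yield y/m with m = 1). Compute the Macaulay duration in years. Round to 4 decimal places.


Answer: Macaulay duration = 4.7083 years

Derivation:
Coupon per period c = face * coupon_rate / m = 2.600000
Periods per year m = 1; per-period yield y/m = 0.089000
Number of cashflows N = 5
Cashflows (t years, CF_t, discount factor 1/(1+y/m)^(m*t), PV):
  t = 1.0000: CF_t = 2.600000, DF = 0.918274, PV = 2.387511
  t = 2.0000: CF_t = 2.600000, DF = 0.843226, PV = 2.192389
  t = 3.0000: CF_t = 2.600000, DF = 0.774313, PV = 2.013213
  t = 4.0000: CF_t = 2.600000, DF = 0.711031, PV = 1.848680
  t = 5.0000: CF_t = 102.600000, DF = 0.652921, PV = 66.989689
Price P = sum_t PV_t = 75.431483
Macaulay numerator sum_t t * PV_t:
  t * PV_t at t = 1.0000: 2.387511
  t * PV_t at t = 2.0000: 4.384778
  t * PV_t at t = 3.0000: 6.039639
  t * PV_t at t = 4.0000: 7.394721
  t * PV_t at t = 5.0000: 334.948445
Macaulay duration D = (sum_t t * PV_t) / P = 355.155095 / 75.431483 = 4.708314


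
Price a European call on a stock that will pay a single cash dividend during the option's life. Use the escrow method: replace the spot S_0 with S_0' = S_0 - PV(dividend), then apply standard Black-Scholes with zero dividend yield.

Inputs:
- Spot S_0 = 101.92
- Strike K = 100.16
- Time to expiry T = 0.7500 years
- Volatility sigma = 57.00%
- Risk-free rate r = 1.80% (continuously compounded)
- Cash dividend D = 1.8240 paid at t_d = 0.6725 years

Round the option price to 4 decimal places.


PV(D) = D * exp(-r * t_d) = 1.8240 * 0.98796797 = 1.80205358
S_0' = S_0 - PV(D) = 101.9200 - 1.80205358 = 100.11794642
d1 = (ln(S_0'/K) + (r + sigma^2/2)*T) / (sigma*sqrt(T)) = 0.27331468
d2 = d1 - sigma*sqrt(T) = -0.22031980
exp(-rT) = 0.98659072
N(d1) = 0.60769433; N(d2) = 0.41281105
C = S_0' * N(d1) - K * exp(-rT) * N(d2) = 100.11794642 * 0.60769433 - 100.1600 * 0.98659072 * 0.41281105 = 20.0484

Answer: Price = 20.0484
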